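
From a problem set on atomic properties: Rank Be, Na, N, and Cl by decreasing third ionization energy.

Be > Na > N > Cl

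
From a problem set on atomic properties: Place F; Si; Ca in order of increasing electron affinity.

Adding an electron releases more energy for atoms nearer the top right (short of the noble gases).
These span different periods and groups, so the two trends combine.
Si > Ca: both effects reinforce here, so Si is clearly the higher of the two.
F > Si: both effects reinforce here, so F is clearly the higher of the two.
For reference (kJ/mol): F 328, Si 134, Ca 2.
So from lowest to highest: Ca < Si < F.

Ca < Si < F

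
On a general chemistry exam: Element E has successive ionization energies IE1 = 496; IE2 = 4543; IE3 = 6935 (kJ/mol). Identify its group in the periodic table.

Group 1

Look for the largest jump between consecutive ionization energies: IE2/IE1 ≈ 9.2, far larger than any earlier ratio.
That jump marks the point where a core electron is being removed. So the atom has 1 valence electron.
A main-group element with 1 valence electron is in group 1.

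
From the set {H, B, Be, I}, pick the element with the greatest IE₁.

H

Removing the outermost electron gets harder across a period and easier down a group.
Here both period and group differ, so the two effects have to be weighed against each other.
Be > B: this pair runs against the simple trend — see the exception note.
I > Be: the two effects oppose for this pair; the across-period effect wins (1008 vs 900 kJ/mol).
H > I: the two effects oppose for this pair; the down-group effect wins (1312 vs 1008 kJ/mol).
Note the exception: Be has a higher first ionization energy than B, contrary to the simple trend — removing B's lone 2p electron is easier than breaking Be's filled 2s².
Approximate values (kJ/mol): H 1312, Be 900, B 801, I 1008.
The greatest IE₁ among these belongs to H.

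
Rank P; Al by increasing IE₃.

Consider each +2 ion: P²⁺ still has 3 valence electrons; Al²⁺ still has 1 valence electron.
All are still removing valence electrons, so compare the +2 ions as you would atoms: IE_3 generally rises across a period (higher Z_eff) and falls down a group (larger shell), subject to the usual subshell exceptions.
Valence configurations: P²⁺ [Ne]3s²3p¹, Al²⁺ [Ne]3s¹.
The numbers (kJ/mol): P 2914, Al 2745.
Putting it together, IE_3: Al < P.

Al, P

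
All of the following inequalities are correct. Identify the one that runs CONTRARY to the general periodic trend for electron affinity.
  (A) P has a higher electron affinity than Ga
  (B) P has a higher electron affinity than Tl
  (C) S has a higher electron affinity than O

(C)

The general trend: electron affinity increases across a period and decreases down a group.
(A) P (period 3, group 15) vs Ga (period 4, group 13): the stated order agrees with the simple trend.
(B) P (period 3, group 15) vs Tl (period 6, group 13): the stated order agrees with the simple trend.
(C) S (period 3, group 16) vs O (period 2, group 16): the stated order contradicts the simple trend.
The exception is (C): the compact 2p subshell of O repels the added electron more than S's larger 3p does.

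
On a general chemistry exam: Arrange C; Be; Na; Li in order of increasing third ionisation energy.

C < Na < Li < Be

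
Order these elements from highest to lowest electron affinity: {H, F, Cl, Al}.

Cl > F > H > Al

Adding an electron releases more energy for atoms nearer the top right (short of the noble gases).
Here both period and group differ, so the two effects have to be weighed against each other.
H > Al: the two effects oppose for this pair; the down-group effect wins (73 vs 42 kJ/mol).
F > H: period and group pull opposite ways; the across-period shift dominates (328 vs 73 kJ/mol).
Cl > F: this pair runs against the simple trend — see the exception note.
Note the exception: Cl has a higher electron affinity than F, contrary to the simple trend — F's small 2p subshell makes the incoming electron feel strong e⁻–e⁻ repulsion, so Cl actually releases more energy on gaining an electron.
For reference (kJ/mol): H 73, F 328, Al 42, Cl 349.
So from highest to lowest: Cl > F > H > Al.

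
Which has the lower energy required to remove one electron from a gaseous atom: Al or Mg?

Al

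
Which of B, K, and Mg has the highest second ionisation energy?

K

The second ionization energy removes an electron from the +1 ion. For each element: B⁺ still has 2 valence electrons; K⁺ is the bare [Ar] core; Mg⁺ still has 1 valence electron.
Pulling an electron out of a noble-gas core costs far more than removing a remaining valence electron, so K sits at the high end of IE_2.
Valence configurations: B⁺ [He]2s², Mg⁺ [Ne]3s¹.
Tabulated IE_2 (kJ/mol): B 2427, K 3052, Mg 1451.
Hence IE_2: Mg < B < K.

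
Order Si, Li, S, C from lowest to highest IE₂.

Si < S < C < Li

Consider each +1 ion: Si⁺ still has 3 valence electrons; Li⁺ is the bare [He] core; S⁺ still has 5 valence electrons; C⁺ still has 3 valence electrons.
Core electrons are held far more tightly than valence electrons, so Li tops the IE_2 order.
Valence configurations: Si⁺ [Ne]3s²3p¹, S⁺ [Ne]3s²3p³, C⁺ [He]2s²2p¹.
The numbers (kJ/mol): Si 1577, Li 7298, S 2252, C 2353.
Overall IE_2 order: Si < S < C < Li.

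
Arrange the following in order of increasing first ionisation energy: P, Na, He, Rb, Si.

He is in period 1, group 18; Na is in period 3, group 1; Si is in period 3, group 14; P is in period 3, group 15; Rb is in period 5, group 1.
IE₁ increases left→right with effective nuclear charge and decreases top→bottom as the valence shell moves farther out.
These span different periods and groups, so the two trends combine.
Na > Rb: they share group 1; the group trend gives Na the larger value.
Si > Na: Si lies to the right of Na in period 3, so the across-period effect alone puts Si higher.
P > Si: both are in period 3; the period trend gives P the larger value.
He > P: relative to P, both the across-period and down-group shifts push He's first ionization energy up.
For reference (kJ/mol): He 2372, Na 496, Si 786, P 1012, Rb 403.
So from lowest to highest: Rb < Na < Si < P < He.

Rb, Na, Si, P, He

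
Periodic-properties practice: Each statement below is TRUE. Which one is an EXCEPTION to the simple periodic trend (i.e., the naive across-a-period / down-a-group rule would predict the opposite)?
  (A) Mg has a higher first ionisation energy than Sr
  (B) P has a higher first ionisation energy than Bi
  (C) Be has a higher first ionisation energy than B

(C)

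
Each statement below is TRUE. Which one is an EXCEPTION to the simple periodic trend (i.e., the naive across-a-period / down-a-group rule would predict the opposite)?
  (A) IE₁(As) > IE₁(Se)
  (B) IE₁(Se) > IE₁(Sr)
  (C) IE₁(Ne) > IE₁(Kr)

(A)

The general trend: IE₁ increases across a period and decreases down a group.
(A) As (period 4, group 15) vs Se (period 4, group 16): the stated order contradicts the simple trend.
(B) Se (period 4, group 16) vs Sr (period 5, group 2): the stated order agrees with the simple trend.
(C) Ne (period 2, group 18) vs Kr (period 4, group 18): the stated order agrees with the simple trend.
The exception is (A): Se (4p⁴) ionizes more easily than half-filled As (4p³).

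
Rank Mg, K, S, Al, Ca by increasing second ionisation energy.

IE_2 is the cost of taking one more electron from the +1 cation: Mg⁺ still has 1 valence electron; K⁺ is the bare [Ar] core; S⁺ still has 5 valence electrons; Al⁺ still has 2 valence electrons; Ca⁺ still has 1 valence electron.
Breaking into a closed-shell core is much more expensive than removing a leftover valence electron — K has the largest IE_2 here.
Valence configurations: Mg⁺ [Ne]3s¹, S⁺ [Ne]3s²3p³, Al⁺ [Ne]3s², Ca⁺ [Ar]4s¹.
Tabulated IE_2 (kJ/mol): Mg 1451, K 3052, S 2252, Al 1817, Ca 1145.
Overall IE_2 order: Ca < Mg < Al < S < K.

Ca, Mg, Al, S, K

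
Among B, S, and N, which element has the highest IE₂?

N

After 1 electron has been removed, what remains? B⁺ still has 2 valence electrons; S⁺ still has 5 valence electrons; N⁺ still has 4 valence electrons.
All are still removing valence electrons, so compare the +1 ions as you would atoms: IE_2 generally rises across a period (higher Z_eff) and falls down a group (larger shell), subject to the usual subshell exceptions.
Valence configurations: B⁺ [He]2s², S⁺ [Ne]3s²3p³, N⁺ [He]2s²2p².
The numbers (kJ/mol): B 2427, S 2252, N 2856.
Overall IE_2 order: S < B < N.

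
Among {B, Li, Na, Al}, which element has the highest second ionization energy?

The second ionization energy removes an electron from the +1 ion. For each element: B⁺ still has 2 valence electrons; Li⁺ is the bare [He] core; Na⁺ is the bare [Ne] core; Al⁺ still has 2 valence electrons.
Pulling an electron out of a noble-gas core costs far more than removing a remaining valence electron, so Na and Li sit at the high end of IE_2.
Valence configurations: B⁺ [He]2s², Al⁺ [Ne]3s².
Approximate IE_2 values (kJ/mol): B 2427, Li 7298, Na 4562, Al 1817.
Putting it together, IE_2: Al < B < Na < Li.

Li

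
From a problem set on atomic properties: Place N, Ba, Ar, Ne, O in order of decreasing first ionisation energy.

N is in period 2, group 15; O is in period 2, group 16; Ne is in period 2, group 18; Ar is in period 3, group 18; Ba is in period 6, group 2.
Removing the outermost electron gets harder across a period and easier down a group.
Here both period and group differ, so the two effects have to be weighed against each other.
O > Ba: relative to Ba, both the across-period and down-group shifts push O's first ionization energy up.
N > O: this pair runs against the simple trend — see the exception note.
Ar > N: the two effects oppose for this pair; the across-period effect wins (1521 vs 1402 kJ/mol).
Ne > Ar: Ne sits above Ar in group 18, so the down-group effect alone puts Ne higher.
Note the exception: N has a higher first ionization energy than O, contrary to the simple trend — pairing an electron in O's 2p⁴ costs repulsion energy, so O ionizes more easily than half-filled N (2p³).
Approximate values (kJ/mol): N 1402, O 1314, Ne 2081, Ar 1521, Ba 503.
So from highest to lowest: Ne > Ar > N > O > Ba.

Ne > Ar > N > O > Ba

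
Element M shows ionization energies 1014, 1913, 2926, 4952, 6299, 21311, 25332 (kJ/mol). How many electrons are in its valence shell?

5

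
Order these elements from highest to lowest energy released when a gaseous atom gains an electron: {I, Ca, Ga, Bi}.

I > Bi > Ga > Ca

Ca is in period 4, group 2; Ga is in period 4, group 13; I is in period 5, group 17; Bi is in period 6, group 15.
EA tends to increase across a period and decrease down a group, though the pattern is less regular than for IE or radius.
These span different periods and groups, so the two trends combine.
Ga > Ca: Ga lies to the right of Ca in period 4, so the across-period effect alone puts Ga higher.
Bi > Ga: the two effects oppose for this pair; the across-period effect wins (91 vs 29 kJ/mol).
I > Bi: relative to Bi, both the across-period and down-group shifts push I's electron affinity up.
For reference (kJ/mol): Ca 2, Ga 29, I 295, Bi 91.
So from highest to lowest: I > Bi > Ga > Ca.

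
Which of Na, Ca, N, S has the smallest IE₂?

Consider each +1 ion: Na⁺ is the bare [Ne] core; Ca⁺ still has 1 valence electron; N⁺ still has 4 valence electrons; S⁺ still has 5 valence electrons.
Pulling an electron out of a noble-gas core costs far more than removing a remaining valence electron, so Na sits at the high end of IE_2.
Valence configurations: Ca⁺ [Ar]4s¹, N⁺ [He]2s²2p², S⁺ [Ne]3s²3p³.
The numbers (kJ/mol): Na 4562, Ca 1145, N 2856, S 2252.
Overall IE_2 order: Ca < S < N < Na.

Ca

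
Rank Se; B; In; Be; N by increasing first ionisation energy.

In < B < Be < Se < N

Be is in period 2, group 2; B is in period 2, group 13; N is in period 2, group 15; Se is in period 4, group 16; In is in period 5, group 13.
Removing the outermost electron gets harder across a period and easier down a group.
These span different periods and groups, so the two trends combine.
B > In: B sits above In in group 13, so the down-group effect alone puts B higher.
Be > B: this pair runs against the simple trend — see the exception note.
Se > Be: the two effects oppose for this pair; the across-period effect wins (941 vs 900 kJ/mol).
N > Se: the two effects oppose for this pair; the down-group effect wins (1402 vs 941 kJ/mol).
Note the exception: Be has a higher first ionization energy than B, contrary to the simple trend — removing B's lone 2p electron is easier than breaking Be's filled 2s².
Tabulated first ionization energy (kJ/mol): Be 900, B 801, N 1402, Se 941, In 558.
So from lowest to highest: In < B < Be < Se < N.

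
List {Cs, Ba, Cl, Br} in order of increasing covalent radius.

Cl is in period 3, group 17; Br is in period 4, group 17; Cs is in period 6, group 1; Ba is in period 6, group 2.
Atomic radius shrinks across a period as nuclear charge pulls the same shell inward, and grows down a group as new shells are added.
Neither a single period nor a single group — weigh both effects.
Br > Cl: they share group 17; the group trend gives Br the larger value.
Ba > Br: relative to Br, both the across-period and down-group shifts push Ba's atomic radius up.
Cs > Ba: both are in period 6; the period trend gives Cs the larger value.
For reference (pm): Cl 99, Br 114, Cs 232, Ba 196.
So from smallest to largest: Cl < Br < Ba < Cs.

Cl < Br < Ba < Cs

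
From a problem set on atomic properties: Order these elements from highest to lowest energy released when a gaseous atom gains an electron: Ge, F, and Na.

F is in period 2, group 17; Na is in period 3, group 1; Ge is in period 4, group 14.
Electron affinity generally becomes more exothermic across a period toward the halogens and less exothermic down a group.
Here both period and group differ, so the two effects have to be weighed against each other.
Ge > Na: period and group pull opposite ways; the across-period shift dominates (119 vs 53 kJ/mol).
F > Ge: relative to Ge, both the across-period and down-group shifts push F's electron affinity up.
For reference (kJ/mol): F 328, Na 53, Ge 119.
So from highest to lowest: F > Ge > Na.

F > Ge > Na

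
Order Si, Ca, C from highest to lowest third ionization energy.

Ca > C > Si

The third ionization energy removes an electron from the +2 ion. For each element: Si²⁺ still has 2 valence electrons; Ca²⁺ is the bare [Ar] core; C²⁺ still has 2 valence electrons.
Core electrons are held far more tightly than valence electrons, so Ca tops the IE_3 order.
Valence configurations: Si²⁺ [Ne]3s², C²⁺ [He]2s².
Tabulated IE_3 (kJ/mol): Si 3232, Ca 4912, C 4620.
Hence IE_3: Si < C < Ca.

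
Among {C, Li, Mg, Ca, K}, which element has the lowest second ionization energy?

Ca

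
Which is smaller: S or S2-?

Forming S2- adds 2 electrons to S. More electron–electron repulsion in the same shell, with unchanged nuclear charge, lets the cloud expand.
An anion is larger than its parent atom: S2- > S.

S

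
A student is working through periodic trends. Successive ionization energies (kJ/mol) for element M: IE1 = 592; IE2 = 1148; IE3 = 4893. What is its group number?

Group 2

Look for the largest jump between consecutive ionization energies: IE3/IE2 ≈ 4.3, far larger than any earlier ratio.
That jump marks the point where a core electron is being removed. So the atom has 2 valence electrons.
A main-group element with 2 valence electrons is in group 2.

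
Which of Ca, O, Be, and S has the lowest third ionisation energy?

IE_3 is the cost of taking one more electron from the +2 cation: Ca²⁺ is the bare [Ar] core; O²⁺ still has 4 valence electrons; Be²⁺ is the bare [He] core; S²⁺ still has 4 valence electrons.
Usually core removal costs more than valence removal, but here the competition is close: a tightly held n=2 valence electron can cost more to remove than an n=3 core electron, so the actual values have to decide it.
Valence configurations: O²⁺ [He]2s²2p², S²⁺ [Ne]3s²3p².
Approximate IE_3 values (kJ/mol): Ca 4912, O 5300, Be 14849, S 3357.
Overall IE_3 order: S < Ca < O < Be.

S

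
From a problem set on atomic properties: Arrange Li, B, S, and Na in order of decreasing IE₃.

Li > Na > B > S

IE_3 is the cost of taking one more electron from the +2 cation: Li²⁺ is already 1 electron into the core; B²⁺ still has 1 valence electron; S²⁺ still has 4 valence electrons; Na²⁺ is already 1 electron into the core.
Pulling an electron out of a noble-gas core costs far more than removing a remaining valence electron, so Na and Li sit at the high end of IE_3.
Valence configurations: B²⁺ [He]2s¹, S²⁺ [Ne]3s²3p².
Tabulated IE_3 (kJ/mol): Li 11815, B 3660, S 3357, Na 6910.
Overall IE_3 order: S < B < Na < Li.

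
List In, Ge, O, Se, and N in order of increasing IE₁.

First ionization energy rises across a period (greater Z_eff holds electrons more tightly) and falls down a group (valence electrons are farther from the nucleus).
These span different periods and groups, so the two trends combine.
Ge > In: both effects reinforce here, so Ge is clearly the higher of the two.
Se > Ge: Se lies to the right of Ge in period 4, so the across-period effect alone puts Se higher.
O > Se: they share group 16; the group trend gives O the larger value.
N > O: this pair runs against the simple trend — see the exception note.
Note the exception: N has a higher first ionization energy than O, contrary to the simple trend — pairing an electron in O's 2p⁴ costs repulsion energy, so O ionizes more easily than half-filled N (2p³).
For reference (kJ/mol): N 1402, O 1314, Ge 762, Se 941, In 558.
So from lowest to highest: In < Ge < Se < O < N.

In < Ge < Se < O < N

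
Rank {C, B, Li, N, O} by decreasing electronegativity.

Li is in period 2, group 1; B is in period 2, group 13; C is in period 2, group 14; N is in period 2, group 15; O is in period 2, group 16.
EN rises left→right (higher Z_eff, smaller atoms) and falls top→bottom (larger, more shielded atoms).
All lie in period 2, so electronegativity increases left to right.
So from highest to lowest: O > N > C > B > Li.

O, N, C, B, Li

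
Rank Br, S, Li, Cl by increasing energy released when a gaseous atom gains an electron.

Li < S < Br < Cl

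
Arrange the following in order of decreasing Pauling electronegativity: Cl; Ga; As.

Cl > As > Ga

EN rises left→right (higher Z_eff, smaller atoms) and falls top→bottom (larger, more shielded atoms).
Neither a single period nor a single group — weigh both effects.
As > Ga: As lies to the right of Ga in period 4, so the across-period effect alone puts As higher.
Cl > As: relative to As, both the across-period and down-group shifts push Cl's electronegativity up.
Tabulated electronegativity (Pauling): Cl 3.16, Ga 1.81, As 2.18.
So from highest to lowest: Cl > As > Ga.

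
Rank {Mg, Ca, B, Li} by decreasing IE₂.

IE_2 is the cost of taking one more electron from the +1 cation: Mg⁺ still has 1 valence electron; Ca⁺ still has 1 valence electron; B⁺ still has 2 valence electrons; Li⁺ is the bare [He] core.
Core electrons are held far more tightly than valence electrons, so Li tops the IE_2 order.
Valence configurations: Mg⁺ [Ne]3s¹, Ca⁺ [Ar]4s¹, B⁺ [He]2s².
The numbers (kJ/mol): Mg 1451, Ca 1145, B 2427, Li 7298.
Overall IE_2 order: Ca < Mg < B < Li.

Li > B > Mg > Ca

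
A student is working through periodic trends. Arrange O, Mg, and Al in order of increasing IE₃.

Al < O < Mg

After 2 electrons have been removed, what remains? O²⁺ still has 4 valence electrons; Mg²⁺ is the bare [Ne] core; Al²⁺ still has 1 valence electron.
Breaking into a closed-shell core is much more expensive than removing a leftover valence electron — Mg has the largest IE_3 here.
Valence configurations: O²⁺ [He]2s²2p², Al²⁺ [Ne]3s¹.
The numbers (kJ/mol): O 5300, Mg 7733, Al 2745.
Overall IE_3 order: Al < O < Mg.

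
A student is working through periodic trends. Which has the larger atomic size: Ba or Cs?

Cs is in period 6, group 1; Ba is in period 6, group 2.
Moving right in a period, electrons are added to the same shell under a stronger nuclear pull, so atoms get smaller; moving down, a new shell is opened and atoms get larger.
All lie in period 6, so atomic radius increases right to left.
So Cs has the larger atomic size (Cs > Ba).

Cs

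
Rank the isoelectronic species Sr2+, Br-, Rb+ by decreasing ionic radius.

All of these have 36 electrons, so size is governed by nuclear charge alone: the more protons, the stronger the pull on the same electron cloud, and the smaller the ion.
Nuclear charges: Sr2+ (Z=38), Rb+ (Z=37), Br- (Z=35).
Largest to smallest: Br- > Rb+ > Sr2+.

Br- > Rb+ > Sr2+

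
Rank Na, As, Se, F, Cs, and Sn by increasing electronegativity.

Cs < Na < Sn < As < Se < F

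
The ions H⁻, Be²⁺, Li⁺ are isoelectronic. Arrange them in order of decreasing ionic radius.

H⁻ > Li⁺ > Be²⁺

All of these have 2 electrons, so size is governed by nuclear charge alone: the more protons, the stronger the pull on the same electron cloud, and the smaller the ion.
Nuclear charges: Be²⁺ (Z=4), Li⁺ (Z=3), H⁻ (Z=1).
Largest to smallest: H⁻ > Li⁺ > Be²⁺.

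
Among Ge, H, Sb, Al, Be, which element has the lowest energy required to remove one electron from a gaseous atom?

Al

H is in period 1, group 1; Be is in period 2, group 2; Al is in period 3, group 13; Ge is in period 4, group 14; Sb is in period 5, group 15.
Across a period the outer electron is held more tightly (higher IE₁); down a group it sits in a higher shell, more shielded, and comes off more easily.
These sit on a diagonal, where the across-period and down-group effects partly cancel.
Ge > Al: the two effects oppose for this pair; the across-period effect wins (762 vs 578 kJ/mol).
Sb > Ge: period and group pull opposite ways; the across-period shift dominates (831 vs 762 kJ/mol).
Be > Sb: period and group pull opposite ways; the down-group shift dominates (900 vs 831 kJ/mol).
H > Be: the two effects oppose for this pair; the down-group effect wins (1312 vs 900 kJ/mol).
Approximate values (kJ/mol): H 1312, Be 900, Al 578, Ge 762, Sb 831.
The lowest energy required to remove one electron from a gaseous atom among these belongs to Al.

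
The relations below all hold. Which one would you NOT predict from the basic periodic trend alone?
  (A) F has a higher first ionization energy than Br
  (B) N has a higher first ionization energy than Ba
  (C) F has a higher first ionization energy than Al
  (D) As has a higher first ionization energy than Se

(D)

The general trend: first ionization energy increases across a period and decreases down a group.
(A) F (period 2, group 17) vs Br (period 4, group 17): the stated order agrees with the simple trend.
(B) N (period 2, group 15) vs Ba (period 6, group 2): the stated order agrees with the simple trend.
(C) F (period 2, group 17) vs Al (period 3, group 13): the stated order agrees with the simple trend.
(D) As (period 4, group 15) vs Se (period 4, group 16): the stated order contradicts the simple trend.
The exception is (D): Se (4p⁴) ionizes more easily than half-filled As (4p³).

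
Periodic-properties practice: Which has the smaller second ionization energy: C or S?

The second ionization energy removes an electron from the +1 ion. For each element: C⁺ still has 3 valence electrons; S⁺ still has 5 valence electrons.
All are still removing valence electrons, so compare the +1 ions as you would atoms: IE_2 generally rises across a period (higher Z_eff) and falls down a group (larger shell), subject to the usual subshell exceptions.
Valence configurations: C⁺ [He]2s²2p¹, S⁺ [Ne]3s²3p³.
Approximate IE_2 values (kJ/mol): C 2353, S 2252.
Overall IE_2 order: S < C.

S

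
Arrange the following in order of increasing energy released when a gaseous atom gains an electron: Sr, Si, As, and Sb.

Si is in period 3, group 14; As is in period 4, group 15; Sr is in period 5, group 2; Sb is in period 5, group 15.
Atoms with high Z_eff and room in the valence shell (especially the halogens) have the most exothermic electron affinities.
Here both period and group differ, so the two effects have to be weighed against each other.
As > Sr: both effects reinforce here, so As is clearly the higher of the two.
Sb > As: this pair runs against the simple trend — see the exception note.
Si > Sb: period and group pull opposite ways; the down-group shift dominates (134 vs 103 kJ/mol).
Note the exception: Sb has a higher electron affinity than As, contrary to the simple trend — both are half-filled np³, but the pairing/repulsion penalty for the added electron shrinks as the p orbitals become larger and more diffuse down the group, and for Sb that outweighs the weaker nuclear attraction.
Approximate values (kJ/mol): Si 134, As 78, Sr 5, Sb 103.
So from lowest to highest: Sr < As < Sb < Si.

Sr < As < Sb < Si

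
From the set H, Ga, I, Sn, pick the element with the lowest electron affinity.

Ga

H is in period 1, group 1; Ga is in period 4, group 13; Sn is in period 5, group 14; I is in period 5, group 17.
Adding an electron releases more energy for atoms nearer the top right (short of the noble gases).
Here both period and group differ, so the two effects have to be weighed against each other.
H > Ga: period and group pull opposite ways; the down-group shift dominates (73 vs 29 kJ/mol).
Sn > H: the two effects oppose for this pair; the across-period effect wins (107 vs 73 kJ/mol).
I > Sn: I lies to the right of Sn in period 5, so the across-period effect alone puts I higher.
Tabulated electron affinity (kJ/mol): H 73, Ga 29, Sn 107, I 295.
The lowest electron affinity among these belongs to Ga.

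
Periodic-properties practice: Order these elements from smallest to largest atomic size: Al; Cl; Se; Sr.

Cl, Se, Al, Sr

Moving right in a period, electrons are added to the same shell under a stronger nuclear pull, so atoms get smaller; moving down, a new shell is opened and atoms get larger.
Here both period and group differ, so the two effects have to be weighed against each other.
Se > Cl: both effects reinforce here, so Se is clearly the larger of the two.
Al > Se: period and group pull opposite ways; the across-period shift dominates (126 vs 116 pm).
Sr > Al: both effects reinforce here, so Sr is clearly the larger of the two.
For reference (pm): Al 126, Cl 99, Se 116, Sr 185.
So from smallest to largest: Cl < Se < Al < Sr.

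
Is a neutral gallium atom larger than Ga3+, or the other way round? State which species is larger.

Forming Ga3+ removes 3 electrons from Ga. Fewer electrons for the same nuclear charge means less shielding and a higher Z_eff on the remaining electrons, and for main-group metals the entire outer shell is lost.
A cation is smaller than its parent atom: Ga3+ < Ga.

Ga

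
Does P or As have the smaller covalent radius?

P

Atomic radius shrinks across a period as nuclear charge pulls the same shell inward, and grows down a group as new shells are added.
All are in group 15, so atomic radius increases down the group.
So P has the smaller covalent radius (P < As).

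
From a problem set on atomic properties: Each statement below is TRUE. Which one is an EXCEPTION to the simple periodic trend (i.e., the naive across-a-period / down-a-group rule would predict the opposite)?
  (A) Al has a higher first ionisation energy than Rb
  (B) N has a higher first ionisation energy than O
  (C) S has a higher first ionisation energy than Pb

The general trend: first ionisation energy increases across a period and decreases down a group.
(A) Al (period 3, group 13) vs Rb (period 5, group 1): the stated order agrees with the simple trend.
(B) N (period 2, group 15) vs O (period 2, group 16): the stated order contradicts the simple trend.
(C) S (period 3, group 16) vs Pb (period 6, group 14): the stated order agrees with the simple trend.
The exception is (B): pairing an electron in O's 2p⁴ costs repulsion energy, so O ionizes more easily than half-filled N (2p³).

(B)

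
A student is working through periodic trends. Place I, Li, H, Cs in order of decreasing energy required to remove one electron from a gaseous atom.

H > I > Li > Cs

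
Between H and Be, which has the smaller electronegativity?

Be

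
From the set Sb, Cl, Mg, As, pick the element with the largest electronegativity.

Mg is in period 3, group 2; Cl is in period 3, group 17; As is in period 4, group 15; Sb is in period 5, group 15.
Smaller atoms with higher effective nuclear charge are more electronegative.
Neither a single period nor a single group — weigh both effects.
Sb > Mg: the two effects oppose for this pair; the across-period effect wins (2.05 vs 1.31).
As > Sb: As sits above Sb in group 15, so the down-group effect alone puts As higher.
Cl > As: both effects reinforce here, so Cl is clearly the higher of the two.
Tabulated electronegativity (Pauling): Mg 1.31, Cl 3.16, As 2.18, Sb 2.05.
The largest electronegativity among these belongs to Cl.

Cl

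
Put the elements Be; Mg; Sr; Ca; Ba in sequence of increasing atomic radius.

Be is in period 2, group 2; Mg is in period 3, group 2; Ca is in period 4, group 2; Sr is in period 5, group 2; Ba is in period 6, group 2.
Across a period the added protons contract the valence shell; down a group each new principal shell makes the atom larger.
All are in group 2, so atomic radius increases down the group.
So from smallest to largest: Be < Mg < Ca < Sr < Ba.

Be < Mg < Ca < Sr < Ba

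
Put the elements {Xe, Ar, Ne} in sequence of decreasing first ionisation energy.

Ne is in period 2, group 18; Ar is in period 3, group 18; Xe is in period 5, group 18.
Removing the outermost electron gets harder across a period and easier down a group.
All are in group 18, so first ionization energy increases up the group.
So from highest to lowest: Ne > Ar > Xe.

Ne > Ar > Xe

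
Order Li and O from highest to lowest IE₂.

Li > O

Consider each +1 ion: Li⁺ is the bare [He] core; O⁺ still has 5 valence electrons.
Pulling an electron out of a noble-gas core costs far more than removing a remaining valence electron, so Li sits at the high end of IE_2.
Approximate IE_2 values (kJ/mol): Li 7298, O 3388.
So the second ionization energies run O < Li.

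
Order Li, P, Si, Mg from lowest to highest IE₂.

Mg < Si < P < Li

After 1 electron has been removed, what remains? Li⁺ is the bare [He] core; P⁺ still has 4 valence electrons; Si⁺ still has 3 valence electrons; Mg⁺ still has 1 valence electron.
Core electrons are held far more tightly than valence electrons, so Li tops the IE_2 order.
Valence configurations: P⁺ [Ne]3s²3p², Si⁺ [Ne]3s²3p¹, Mg⁺ [Ne]3s¹.
Tabulated IE_2 (kJ/mol): Li 7298, P 1907, Si 1577, Mg 1451.
Hence IE_2: Mg < Si < P < Li.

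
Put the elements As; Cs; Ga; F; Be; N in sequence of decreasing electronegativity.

Electronegativity increases across a period and decreases down a group, tracking effective nuclear charge and atomic size.
These span different periods and groups, so the two trends combine.
Be > Cs: relative to Cs, both the across-period and down-group shifts push Be's electronegativity up.
Ga > Be: the two effects oppose for this pair; the across-period effect wins (1.81 vs 1.57).
As > Ga: both are in period 4; the period trend gives As the larger value.
N > As: they share group 15; the group trend gives N the larger value.
F > N: both are in period 2; the period trend gives F the larger value.
Approximate values (Pauling): Be 1.57, N 3.04, F 3.98, Ga 1.81, As 2.18, Cs 0.79.
So from highest to lowest: F > N > As > Ga > Be > Cs.

F > N > As > Ga > Be > Cs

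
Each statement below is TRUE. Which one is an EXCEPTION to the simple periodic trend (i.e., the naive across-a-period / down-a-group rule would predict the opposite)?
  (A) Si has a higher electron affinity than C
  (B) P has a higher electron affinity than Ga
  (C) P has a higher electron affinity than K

The general trend: electron affinity increases across a period and decreases down a group.
(A) Si (period 3, group 14) vs C (period 2, group 14): the stated order contradicts the simple trend.
(B) P (period 3, group 15) vs Ga (period 4, group 13): the stated order agrees with the simple trend.
(C) P (period 3, group 15) vs K (period 4, group 1): the stated order agrees with the simple trend.
The exception is (A): Si's larger, more diffuse 3p orbitals accept an added electron slightly more readily than C's compact 2p.

(A)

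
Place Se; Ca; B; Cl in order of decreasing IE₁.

Across a period the outer electron is held more tightly (higher IE₁); down a group it sits in a higher shell, more shielded, and comes off more easily.
These span different periods and groups, so the two trends combine.
B > Ca: both effects reinforce here, so B is clearly the higher of the two.
Se > B: the two effects oppose for this pair; the across-period effect wins (941 vs 801 kJ/mol).
Cl > Se: both effects reinforce here, so Cl is clearly the higher of the two.
Tabulated first ionization energy (kJ/mol): B 801, Cl 1251, Ca 590, Se 941.
So from highest to lowest: Cl > Se > B > Ca.

Cl, Se, B, Ca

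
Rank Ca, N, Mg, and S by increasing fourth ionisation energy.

S < Ca < N < Mg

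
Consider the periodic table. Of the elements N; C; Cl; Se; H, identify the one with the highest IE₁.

N

H is in period 1, group 1; C is in period 2, group 14; N is in period 2, group 15; Cl is in period 3, group 17; Se is in period 4, group 16.
Removing the outermost electron gets harder across a period and easier down a group.
Here both period and group differ, so the two effects have to be weighed against each other.
C > Se: the two effects oppose for this pair; the down-group effect wins (1086 vs 941 kJ/mol).
Cl > C: period and group pull opposite ways; the across-period shift dominates (1251 vs 1086 kJ/mol).
H > Cl: period and group pull opposite ways; the down-group shift dominates (1312 vs 1251 kJ/mol).
N > H: the two effects oppose for this pair; the across-period effect wins (1402 vs 1312 kJ/mol).
For reference (kJ/mol): H 1312, C 1086, N 1402, Cl 1251, Se 941.
The highest IE₁ among these belongs to N.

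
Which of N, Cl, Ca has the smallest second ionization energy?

The second ionization energy removes an electron from the +1 ion. For each element: N⁺ still has 4 valence electrons; Cl⁺ still has 6 valence electrons; Ca⁺ still has 1 valence electron.
All are still removing valence electrons, so compare the +1 ions as you would atoms: IE_2 generally rises across a period (higher Z_eff) and falls down a group (larger shell), subject to the usual subshell exceptions.
Valence configurations: N⁺ [He]2s²2p², Cl⁺ [Ne]3s²3p⁴, Ca⁺ [Ar]4s¹.
The numbers (kJ/mol): N 2856, Cl 2298, Ca 1145.
Hence IE_2: Ca < Cl < N.

Ca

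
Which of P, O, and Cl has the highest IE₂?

The second ionization energy removes an electron from the +1 ion. For each element: P⁺ still has 4 valence electrons; O⁺ still has 5 valence electrons; Cl⁺ still has 6 valence electrons.
All are still removing valence electrons, so compare the +1 ions as you would atoms: IE_2 generally rises across a period (higher Z_eff) and falls down a group (larger shell), subject to the usual subshell exceptions.
Valence configurations: P⁺ [Ne]3s²3p², O⁺ [He]2s²2p³, Cl⁺ [Ne]3s²3p⁴.
Tabulated IE_2 (kJ/mol): P 1907, O 3388, Cl 2298.
Putting it together, IE_2: P < Cl < O.

O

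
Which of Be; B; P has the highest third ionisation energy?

IE_3 is the cost of taking one more electron from the +2 cation: Be²⁺ is the bare [He] core; B²⁺ still has 1 valence electron; P²⁺ still has 3 valence electrons.
Core electrons are held far more tightly than valence electrons, so Be tops the IE_3 order.
Valence configurations: B²⁺ [He]2s¹, P²⁺ [Ne]3s²3p¹.
Approximate IE_3 values (kJ/mol): Be 14849, B 3660, P 2914.
Hence IE_3: P < B < Be.

Be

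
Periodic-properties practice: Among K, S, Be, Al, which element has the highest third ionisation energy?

Be

The third ionization energy removes an electron from the +2 ion. For each element: K²⁺ is already 1 electron into the core; S²⁺ still has 4 valence electrons; Be²⁺ is the bare [He] core; Al²⁺ still has 1 valence electron.
Core electrons are held far more tightly than valence electrons, so K and Be top the IE_3 order.
Valence configurations: S²⁺ [Ne]3s²3p², Al²⁺ [Ne]3s¹.
The numbers (kJ/mol): K 4420, S 3357, Be 14849, Al 2745.
So the third ionization energies run Al < S < K < Be.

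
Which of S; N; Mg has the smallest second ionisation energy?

IE_2 is the cost of taking one more electron from the +1 cation: S⁺ still has 5 valence electrons; N⁺ still has 4 valence electrons; Mg⁺ still has 1 valence electron.
All are still removing valence electrons, so compare the +1 ions as you would atoms: IE_2 generally rises across a period (higher Z_eff) and falls down a group (larger shell), subject to the usual subshell exceptions.
Valence configurations: S⁺ [Ne]3s²3p³, N⁺ [He]2s²2p², Mg⁺ [Ne]3s¹.
Tabulated IE_2 (kJ/mol): S 2252, N 2856, Mg 1451.
Putting it together, IE_2: Mg < S < N.

Mg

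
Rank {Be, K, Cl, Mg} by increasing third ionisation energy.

After 2 electrons have been removed, what remains? Be²⁺ is the bare [He] core; K²⁺ is already 1 electron into the core; Cl²⁺ still has 5 valence electrons; Mg²⁺ is the bare [Ne] core.
Pulling an electron out of a noble-gas core costs far more than removing a remaining valence electron, so K, Mg and Be sit at the high end of IE_3.
Tabulated IE_3 (kJ/mol): Be 14849, K 4420, Cl 3822, Mg 7733.
So the third ionization energies run Cl < K < Mg < Be.

Cl, K, Mg, Be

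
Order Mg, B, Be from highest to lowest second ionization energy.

B > Be > Mg

After 1 electron has been removed, what remains? Mg⁺ still has 1 valence electron; B⁺ still has 2 valence electrons; Be⁺ still has 1 valence electron.
All are still removing valence electrons, so compare the +1 ions as you would atoms: IE_2 generally rises across a period (higher Z_eff) and falls down a group (larger shell), subject to the usual subshell exceptions.
Valence configurations: Mg⁺ [Ne]3s¹, B⁺ [He]2s², Be⁺ [He]2s¹.
The numbers (kJ/mol): Mg 1451, B 2427, Be 1757.
Overall IE_2 order: Mg < Be < B.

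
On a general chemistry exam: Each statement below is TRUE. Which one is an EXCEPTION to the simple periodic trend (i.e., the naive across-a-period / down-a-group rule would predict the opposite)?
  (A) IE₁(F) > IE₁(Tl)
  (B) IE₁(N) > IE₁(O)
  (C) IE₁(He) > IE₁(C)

The general trend: first ionisation energy increases across a period and decreases down a group.
(A) F (period 2, group 17) vs Tl (period 6, group 13): the stated order agrees with the simple trend.
(B) N (period 2, group 15) vs O (period 2, group 16): the stated order contradicts the simple trend.
(C) He (period 1, group 18) vs C (period 2, group 14): the stated order agrees with the simple trend.
The exception is (B): pairing an electron in O's 2p⁴ costs repulsion energy, so O ionizes more easily than half-filled N (2p³).

(B)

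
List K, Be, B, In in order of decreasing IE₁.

Be is in period 2, group 2; B is in period 2, group 13; K is in period 4, group 1; In is in period 5, group 13.
Removing the outermost electron gets harder across a period and easier down a group.
These span different periods and groups, so the two trends combine.
In > K: period and group pull opposite ways; the across-period shift dominates (558 vs 419 kJ/mol).
B > In: they share group 13; the group trend gives B the larger value.
Be > B: this pair runs against the simple trend — see the exception note.
Note the exception: Be has a higher first ionization energy than B, contrary to the simple trend — removing B's lone 2p electron is easier than breaking Be's filled 2s².
Approximate values (kJ/mol): Be 900, B 801, K 419, In 558.
So from highest to lowest: Be > B > In > K.

Be > B > In > K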